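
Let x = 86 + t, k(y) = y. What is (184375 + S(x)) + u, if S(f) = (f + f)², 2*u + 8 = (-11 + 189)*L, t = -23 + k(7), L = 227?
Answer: 224174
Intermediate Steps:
t = -16 (t = -23 + 7 = -16)
u = 20199 (u = -4 + ((-11 + 189)*227)/2 = -4 + (178*227)/2 = -4 + (½)*40406 = -4 + 20203 = 20199)
x = 70 (x = 86 - 16 = 70)
S(f) = 4*f² (S(f) = (2*f)² = 4*f²)
(184375 + S(x)) + u = (184375 + 4*70²) + 20199 = (184375 + 4*4900) + 20199 = (184375 + 19600) + 20199 = 203975 + 20199 = 224174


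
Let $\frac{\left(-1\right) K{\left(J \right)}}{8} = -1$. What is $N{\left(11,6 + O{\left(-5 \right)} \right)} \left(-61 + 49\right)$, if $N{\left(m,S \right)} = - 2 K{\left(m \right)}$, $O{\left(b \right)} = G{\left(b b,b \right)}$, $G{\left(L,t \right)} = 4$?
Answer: $192$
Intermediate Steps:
$K{\left(J \right)} = 8$ ($K{\left(J \right)} = \left(-8\right) \left(-1\right) = 8$)
$O{\left(b \right)} = 4$
$N{\left(m,S \right)} = -16$ ($N{\left(m,S \right)} = \left(-2\right) 8 = -16$)
$N{\left(11,6 + O{\left(-5 \right)} \right)} \left(-61 + 49\right) = - 16 \left(-61 + 49\right) = \left(-16\right) \left(-12\right) = 192$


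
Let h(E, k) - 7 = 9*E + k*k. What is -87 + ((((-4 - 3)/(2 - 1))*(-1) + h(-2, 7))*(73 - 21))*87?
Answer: 203493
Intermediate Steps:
h(E, k) = 7 + k² + 9*E (h(E, k) = 7 + (9*E + k*k) = 7 + (9*E + k²) = 7 + (k² + 9*E) = 7 + k² + 9*E)
-87 + ((((-4 - 3)/(2 - 1))*(-1) + h(-2, 7))*(73 - 21))*87 = -87 + ((((-4 - 3)/(2 - 1))*(-1) + (7 + 7² + 9*(-2)))*(73 - 21))*87 = -87 + ((-7/1*(-1) + (7 + 49 - 18))*52)*87 = -87 + ((-7*1*(-1) + 38)*52)*87 = -87 + ((-7*(-1) + 38)*52)*87 = -87 + ((7 + 38)*52)*87 = -87 + (45*52)*87 = -87 + 2340*87 = -87 + 203580 = 203493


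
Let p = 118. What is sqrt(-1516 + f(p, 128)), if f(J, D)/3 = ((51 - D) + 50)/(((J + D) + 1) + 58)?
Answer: I*sqrt(141050605)/305 ≈ 38.939*I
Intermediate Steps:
f(J, D) = 3*(101 - D)/(59 + D + J) (f(J, D) = 3*(((51 - D) + 50)/(((J + D) + 1) + 58)) = 3*((101 - D)/(((D + J) + 1) + 58)) = 3*((101 - D)/((1 + D + J) + 58)) = 3*((101 - D)/(59 + D + J)) = 3*(101 - D)/(59 + D + J))
sqrt(-1516 + f(p, 128)) = sqrt(-1516 + 3*(101 - 1*128)/(59 + 128 + 118)) = sqrt(-1516 + 3*(101 - 128)/305) = sqrt(-1516 + 3*(1/305)*(-27)) = sqrt(-1516 - 81/305) = sqrt(-462461/305) = I*sqrt(141050605)/305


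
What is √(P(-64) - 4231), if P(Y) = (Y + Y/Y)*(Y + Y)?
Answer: √3833 ≈ 61.911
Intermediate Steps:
P(Y) = 2*Y*(1 + Y) (P(Y) = (Y + 1)*(2*Y) = (1 + Y)*(2*Y) = 2*Y*(1 + Y))
√(P(-64) - 4231) = √(2*(-64)*(1 - 64) - 4231) = √(2*(-64)*(-63) - 4231) = √(8064 - 4231) = √3833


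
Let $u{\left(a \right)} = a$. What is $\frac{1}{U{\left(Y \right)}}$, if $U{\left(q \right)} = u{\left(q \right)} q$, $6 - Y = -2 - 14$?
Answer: $\frac{1}{484} \approx 0.0020661$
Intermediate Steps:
$Y = 22$ ($Y = 6 - \left(-2 - 14\right) = 6 - -16 = 6 + 16 = 22$)
$U{\left(q \right)} = q^{2}$ ($U{\left(q \right)} = q q = q^{2}$)
$\frac{1}{U{\left(Y \right)}} = \frac{1}{22^{2}} = \frac{1}{484}$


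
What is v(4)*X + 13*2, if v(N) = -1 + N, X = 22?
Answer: 92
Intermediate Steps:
v(4)*X + 13*2 = (-1 + 4)*22 + 13*2 = 3*22 + 26 = 66 + 26 = 92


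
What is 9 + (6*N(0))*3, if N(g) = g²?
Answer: 9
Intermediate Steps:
9 + (6*N(0))*3 = 9 + (6*0²)*3 = 9 + (6*0)*3 = 9 + 0*3 = 9 + 0 = 9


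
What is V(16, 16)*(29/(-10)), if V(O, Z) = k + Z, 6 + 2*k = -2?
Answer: -174/5 ≈ -34.800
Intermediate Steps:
k = -4 (k = -3 + (½)*(-2) = -3 - 1 = -4)
V(O, Z) = -4 + Z
V(16, 16)*(29/(-10)) = (-4 + 16)*(29/(-10)) = 12*(29*(-⅒)) = 12*(-29/10) = -174/5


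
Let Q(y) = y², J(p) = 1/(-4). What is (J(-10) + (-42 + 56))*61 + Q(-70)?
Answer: 22955/4 ≈ 5738.8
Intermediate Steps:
J(p) = -¼
(J(-10) + (-42 + 56))*61 + Q(-70) = (-¼ + (-42 + 56))*61 + (-70)² = (-¼ + 14)*61 + 4900 = (55/4)*61 + 4900 = 3355/4 + 4900 = 22955/4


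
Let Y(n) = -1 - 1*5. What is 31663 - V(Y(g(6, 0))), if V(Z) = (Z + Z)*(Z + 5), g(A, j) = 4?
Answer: 31651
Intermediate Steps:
Y(n) = -6 (Y(n) = -1 - 5 = -6)
V(Z) = 2*Z*(5 + Z) (V(Z) = (2*Z)*(5 + Z) = 2*Z*(5 + Z))
31663 - V(Y(g(6, 0))) = 31663 - 2*(-6)*(5 - 6) = 31663 - 2*(-6)*(-1) = 31663 - 1*12 = 31663 - 12 = 31651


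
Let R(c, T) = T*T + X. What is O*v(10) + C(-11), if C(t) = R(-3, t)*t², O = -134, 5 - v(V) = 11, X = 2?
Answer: 15687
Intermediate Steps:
v(V) = -6 (v(V) = 5 - 1*11 = 5 - 11 = -6)
R(c, T) = 2 + T² (R(c, T) = T*T + 2 = T² + 2 = 2 + T²)
C(t) = t²*(2 + t²) (C(t) = (2 + t²)*t² = t²*(2 + t²))
O*v(10) + C(-11) = -134*(-6) + (-11)²*(2 + (-11)²) = 804 + 121*(2 + 121) = 804 + 121*123 = 804 + 14883 = 15687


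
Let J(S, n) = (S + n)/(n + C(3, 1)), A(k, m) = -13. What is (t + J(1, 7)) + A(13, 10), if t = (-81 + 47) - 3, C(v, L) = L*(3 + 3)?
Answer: -642/13 ≈ -49.385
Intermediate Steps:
C(v, L) = 6*L (C(v, L) = L*6 = 6*L)
t = -37 (t = -34 - 3 = -37)
J(S, n) = (S + n)/(6 + n) (J(S, n) = (S + n)/(n + 6*1) = (S + n)/(n + 6) = (S + n)/(6 + n))
(t + J(1, 7)) + A(13, 10) = (-37 + (1 + 7)/(6 + 7)) - 13 = (-37 + 8/13) - 13 = -473/13 - 13 = -642/13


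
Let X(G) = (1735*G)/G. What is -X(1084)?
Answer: -1735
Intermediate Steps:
X(G) = 1735
-X(1084) = -1*1735 = -1735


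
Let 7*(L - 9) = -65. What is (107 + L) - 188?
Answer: -569/7 ≈ -81.286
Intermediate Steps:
L = -2/7 (L = 9 + (⅐)*(-65) = 9 - 65/7 = -2/7 ≈ -0.28571)
(107 + L) - 188 = (107 - 2/7) - 188 = 747/7 - 188 = -569/7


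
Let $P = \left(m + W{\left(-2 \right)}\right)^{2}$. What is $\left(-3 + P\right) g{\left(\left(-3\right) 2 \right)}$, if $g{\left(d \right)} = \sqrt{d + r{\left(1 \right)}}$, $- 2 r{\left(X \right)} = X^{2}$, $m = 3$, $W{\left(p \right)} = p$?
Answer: $- i \sqrt{26} \approx - 5.099 i$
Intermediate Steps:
$r{\left(X \right)} = - \frac{X^{2}}{2}$
$P = 1$ ($P = \left(3 - 2\right)^{2} = 1^{2} = 1$)
$g{\left(d \right)} = \sqrt{- \frac{1}{2} + d}$ ($g{\left(d \right)} = \sqrt{d - \frac{1^{2}}{2}} = \sqrt{d - \frac{1}{2}} = \sqrt{- \frac{1}{2} + d}$)
$\left(-3 + P\right) g{\left(\left(-3\right) 2 \right)} = \left(-3 + 1\right) \frac{\sqrt{-2 + 4 \left(\left(-3\right) 2\right)}}{2} = - 2 \frac{\sqrt{-2 + 4 \left(-6\right)}}{2} = - 2 \frac{\sqrt{-2 - 24}}{2} = - 2 \frac{\sqrt{-26}}{2} = - 2 \frac{i \sqrt{26}}{2} = - i \sqrt{26}$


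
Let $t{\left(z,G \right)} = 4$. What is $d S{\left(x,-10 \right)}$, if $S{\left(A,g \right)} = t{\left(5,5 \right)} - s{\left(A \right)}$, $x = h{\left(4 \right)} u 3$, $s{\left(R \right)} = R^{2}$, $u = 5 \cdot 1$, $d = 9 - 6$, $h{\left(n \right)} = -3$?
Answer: $-6063$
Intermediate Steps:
$d = 3$
$u = 5$
$x = -45$ ($x = \left(-3\right) 5 \cdot 3 = \left(-15\right) 3 = -45$)
$S{\left(A,g \right)} = 4 - A^{2}$
$d S{\left(x,-10 \right)} = 3 \left(4 - \left(-45\right)^{2}\right) = 3 \left(4 - 2025\right) = 3 \left(-2021\right) = -6063$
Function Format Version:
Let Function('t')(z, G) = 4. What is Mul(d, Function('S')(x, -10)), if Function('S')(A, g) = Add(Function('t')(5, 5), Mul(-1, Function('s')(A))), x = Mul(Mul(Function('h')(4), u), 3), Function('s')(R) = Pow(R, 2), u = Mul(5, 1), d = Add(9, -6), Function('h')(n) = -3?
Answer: -6063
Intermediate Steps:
d = 3
u = 5
x = -45 (x = Mul(Mul(-3, 5), 3) = Mul(-15, 3) = -45)
Function('S')(A, g) = Add(4, Mul(-1, Pow(A, 2)))
Mul(d, Function('S')(x, -10)) = Mul(3, Add(4, Mul(-1, Pow(-45, 2)))) = Mul(3, Add(4, Mul(-1, 2025))) = Mul(3, Add(4, -2025)) = Mul(3, -2021) = -6063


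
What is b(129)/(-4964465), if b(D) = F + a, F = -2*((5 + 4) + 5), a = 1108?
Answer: -216/992893 ≈ -0.00021755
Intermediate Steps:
F = -28 (F = -2*(9 + 5) = -2*14 = -28)
b(D) = 1080 (b(D) = -28 + 1108 = 1080)
b(129)/(-4964465) = 1080/(-4964465) = 1080*(-1/4964465) = -216/992893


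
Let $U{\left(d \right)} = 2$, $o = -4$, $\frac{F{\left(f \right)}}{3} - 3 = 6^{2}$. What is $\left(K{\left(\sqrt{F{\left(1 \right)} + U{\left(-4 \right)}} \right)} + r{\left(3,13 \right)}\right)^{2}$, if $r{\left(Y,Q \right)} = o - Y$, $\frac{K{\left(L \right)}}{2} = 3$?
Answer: $1$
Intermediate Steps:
$F{\left(f \right)} = 117$ ($F{\left(f \right)} = 9 + 3 \cdot 6^{2} = 9 + 3 \cdot 36 = 9 + 108 = 117$)
$K{\left(L \right)} = 6$ ($K{\left(L \right)} = 2 \cdot 3 = 6$)
$r{\left(Y,Q \right)} = -4 - Y$
$\left(K{\left(\sqrt{F{\left(1 \right)} + U{\left(-4 \right)}} \right)} + r{\left(3,13 \right)}\right)^{2} = \left(6 - 7\right)^{2} = \left(-1\right)^{2} = 1$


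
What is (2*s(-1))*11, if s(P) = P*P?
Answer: 22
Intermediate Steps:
s(P) = P²
(2*s(-1))*11 = (2*(-1)²)*11 = (2*1)*11 = 2*11 = 22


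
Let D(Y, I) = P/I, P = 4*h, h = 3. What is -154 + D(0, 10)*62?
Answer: -398/5 ≈ -79.600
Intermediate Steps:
P = 12 (P = 4*3 = 12)
D(Y, I) = 12/I
-154 + D(0, 10)*62 = -154 + (12/10)*62 = -154 + (12*(⅒))*62 = -154 + (6/5)*62 = -154 + 372/5 = -398/5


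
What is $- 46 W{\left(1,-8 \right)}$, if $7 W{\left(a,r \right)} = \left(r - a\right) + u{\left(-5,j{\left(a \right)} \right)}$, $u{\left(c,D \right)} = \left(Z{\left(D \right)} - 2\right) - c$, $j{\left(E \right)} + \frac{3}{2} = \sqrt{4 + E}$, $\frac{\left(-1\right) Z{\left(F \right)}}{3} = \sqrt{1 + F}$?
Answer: $\frac{276}{7} + \frac{69 \sqrt{-2 + 4 \sqrt{5}}}{7} \approx 65.404$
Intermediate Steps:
$Z{\left(F \right)} = - 3 \sqrt{1 + F}$
$j{\left(E \right)} = - \frac{3}{2} + \sqrt{4 + E}$
$u{\left(c,D \right)} = -2 - c - 3 \sqrt{1 + D}$ ($u{\left(c,D \right)} = \left(- 3 \sqrt{1 + D} - 2\right) - c = \left(-2 - 3 \sqrt{1 + D}\right) - c = -2 - c - 3 \sqrt{1 + D}$)
$W{\left(a,r \right)} = \frac{3}{7} - \frac{3 \sqrt{- \frac{1}{2} + \sqrt{4 + a}}}{7} - \frac{a}{7} + \frac{r}{7}$ ($W{\left(a,r \right)} = \frac{\left(r - a\right) - \left(-3 + 3 \sqrt{1 + \left(- \frac{3}{2} + \sqrt{4 + a}\right)}\right)}{7} = \frac{\left(r - a\right) - \left(-3 + 3 \sqrt{- \frac{1}{2} + \sqrt{4 + a}}\right)}{7} = \frac{3 + r - a - 3 \sqrt{- \frac{1}{2} + \sqrt{4 + a}}}{7} = \frac{3}{7} - \frac{3 \sqrt{- \frac{1}{2} + \sqrt{4 + a}}}{7} - \frac{a}{7} + \frac{r}{7}$)
$- 46 W{\left(1,-8 \right)} = - 46 \left(\frac{3}{7} - \frac{3 \sqrt{-2 + 4 \sqrt{4 + 1}}}{14} - \frac{1}{7} + \frac{1}{7} \left(-8\right)\right) = - 46 \left(\frac{3}{7} - \frac{3 \sqrt{-2 + 4 \sqrt{5}}}{14} - \frac{1}{7} - \frac{8}{7}\right) = - 46 \left(- \frac{6}{7} - \frac{3 \sqrt{-2 + 4 \sqrt{5}}}{14}\right) = \frac{276}{7} + \frac{69 \sqrt{-2 + 4 \sqrt{5}}}{7}$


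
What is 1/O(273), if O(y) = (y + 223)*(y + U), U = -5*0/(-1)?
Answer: 1/135408 ≈ 7.3851e-6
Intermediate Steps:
U = 0 (U = 0*(-1) = 0)
O(y) = y*(223 + y) (O(y) = (y + 223)*(y + 0) = (223 + y)*y = y*(223 + y))
1/O(273) = 1/(273*(223 + 273)) = 1/(273*496) = 1/135408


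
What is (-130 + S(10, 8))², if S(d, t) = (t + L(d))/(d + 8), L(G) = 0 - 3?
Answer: 5452225/324 ≈ 16828.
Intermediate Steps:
L(G) = -3
S(d, t) = (-3 + t)/(8 + d) (S(d, t) = (t - 3)/(d + 8) = (-3 + t)/(8 + d))
(-130 + S(10, 8))² = (-130 + (-3 + 8)/(8 + 10))² = (-130 + 5/18)² = (-2335/18)² = 5452225/324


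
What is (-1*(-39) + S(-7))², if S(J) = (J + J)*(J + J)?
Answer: 55225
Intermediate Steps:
S(J) = 4*J² (S(J) = (2*J)*(2*J) = 4*J²)
(-1*(-39) + S(-7))² = (-1*(-39) + 4*(-7)²)² = (39 + 4*49)² = (39 + 196)² = 235² = 55225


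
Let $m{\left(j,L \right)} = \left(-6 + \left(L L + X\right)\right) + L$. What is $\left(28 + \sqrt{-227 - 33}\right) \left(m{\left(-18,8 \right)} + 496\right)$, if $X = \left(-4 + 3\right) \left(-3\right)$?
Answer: $15820 + 1130 i \sqrt{65} \approx 15820.0 + 9110.3 i$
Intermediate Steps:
$X = 3$ ($X = \left(-1\right) \left(-3\right) = 3$)
$m{\left(j,L \right)} = -3 + L + L^{2}$ ($m{\left(j,L \right)} = \left(-6 + \left(L L + 3\right)\right) + L = \left(-6 + \left(L^{2} + 3\right)\right) + L = \left(-6 + \left(3 + L^{2}\right)\right) + L = \left(-3 + L^{2}\right) + L = -3 + L + L^{2}$)
$\left(28 + \sqrt{-227 - 33}\right) \left(m{\left(-18,8 \right)} + 496\right) = \left(28 + \sqrt{-227 - 33}\right) \left(\left(-3 + 8 + 8^{2}\right) + 496\right) = \left(28 + \sqrt{-260}\right) \left(\left(-3 + 8 + 64\right) + 496\right) = \left(28 + 2 i \sqrt{65}\right) \left(69 + 496\right) = \left(28 + 2 i \sqrt{65}\right) 565 = 15820 + 1130 i \sqrt{65}$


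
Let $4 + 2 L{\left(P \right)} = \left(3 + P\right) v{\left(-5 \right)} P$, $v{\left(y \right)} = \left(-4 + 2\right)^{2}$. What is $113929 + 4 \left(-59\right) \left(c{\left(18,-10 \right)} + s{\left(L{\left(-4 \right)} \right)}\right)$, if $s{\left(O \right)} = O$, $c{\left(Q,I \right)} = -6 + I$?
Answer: $116289$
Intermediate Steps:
$v{\left(y \right)} = 4$ ($v{\left(y \right)} = \left(-2\right)^{2} = 4$)
$L{\left(P \right)} = -2 + \frac{P \left(12 + 4 P\right)}{2}$ ($L{\left(P \right)} = -2 + \frac{\left(3 + P\right) 4 P}{2} = -2 + \frac{\left(12 + 4 P\right) P}{2} = -2 + \frac{P \left(12 + 4 P\right)}{2}$)
$113929 + 4 \left(-59\right) \left(c{\left(18,-10 \right)} + s{\left(L{\left(-4 \right)} \right)}\right) = 113929 + 4 \left(-59\right) \left(\left(-6 - 10\right) + \left(-2 + 2 \left(-4\right)^{2} + 6 \left(-4\right)\right)\right) = 113929 - 236 \left(-16 - -6\right) = 113929 - 236 \left(-16 + 6\right) = 113929 - -2360 = 113929 + 2360 = 116289$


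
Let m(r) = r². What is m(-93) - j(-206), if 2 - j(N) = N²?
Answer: 51083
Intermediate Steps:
j(N) = 2 - N²
m(-93) - j(-206) = (-93)² - (2 - 1*(-206)²) = 8649 - (2 - 1*42436) = 8649 - (2 - 42436) = 8649 - 1*(-42434) = 8649 + 42434 = 51083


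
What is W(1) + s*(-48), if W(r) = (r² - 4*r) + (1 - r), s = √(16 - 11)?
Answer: -3 - 48*√5 ≈ -110.33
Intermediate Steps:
s = √5 ≈ 2.2361
W(r) = 1 + r² - 5*r
W(1) + s*(-48) = (1 + 1² - 5*1) + √5*(-48) = (1 + 1 - 5) - 48*√5 = -3 - 48*√5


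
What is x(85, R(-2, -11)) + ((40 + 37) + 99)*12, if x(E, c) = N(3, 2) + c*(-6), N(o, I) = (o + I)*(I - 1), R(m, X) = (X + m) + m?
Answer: 2207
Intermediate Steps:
R(m, X) = X + 2*m
N(o, I) = (-1 + I)*(I + o) (N(o, I) = (I + o)*(-1 + I) = (-1 + I)*(I + o))
x(E, c) = 5 - 6*c (x(E, c) = (2² - 1*2 - 1*3 + 2*3) + c*(-6) = (4 - 2 - 3 + 6) - 6*c = 5 - 6*c)
x(85, R(-2, -11)) + ((40 + 37) + 99)*12 = (5 - 6*(-11 + 2*(-2))) + ((40 + 37) + 99)*12 = (5 - 6*(-11 - 4)) + (77 + 99)*12 = (5 - 6*(-15)) + 176*12 = (5 + 90) + 2112 = 95 + 2112 = 2207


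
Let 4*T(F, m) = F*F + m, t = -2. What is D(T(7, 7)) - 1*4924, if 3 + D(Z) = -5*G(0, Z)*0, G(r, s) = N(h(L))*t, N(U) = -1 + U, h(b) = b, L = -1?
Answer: -4927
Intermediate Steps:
T(F, m) = m/4 + F²/4 (T(F, m) = (F*F + m)/4 = (F² + m)/4 = (m + F²)/4 = m/4 + F²/4)
G(r, s) = 4 (G(r, s) = (-1 - 1)*(-2) = -2*(-2) = 4)
D(Z) = -3 (D(Z) = -3 - 5*4*0 = -3 - 20*0 = -3 + 0 = -3)
D(T(7, 7)) - 1*4924 = -3 - 1*4924 = -3 - 4924 = -4927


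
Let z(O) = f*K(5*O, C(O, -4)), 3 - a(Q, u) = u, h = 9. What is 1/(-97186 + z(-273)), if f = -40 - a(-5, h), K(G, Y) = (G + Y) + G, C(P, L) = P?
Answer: 1/4916 ≈ 0.00020342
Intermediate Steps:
a(Q, u) = 3 - u
K(G, Y) = Y + 2*G
f = -34 (f = -40 - (3 - 1*9) = -40 - (3 - 9) = -40 - 1*(-6) = -40 + 6 = -34)
z(O) = -374*O (z(O) = -34*(O + 2*(5*O)) = -34*(O + 10*O) = -374*O)
1/(-97186 + z(-273)) = 1/(-97186 - 374*(-273)) = 1/(-97186 + 102102) = 1/4916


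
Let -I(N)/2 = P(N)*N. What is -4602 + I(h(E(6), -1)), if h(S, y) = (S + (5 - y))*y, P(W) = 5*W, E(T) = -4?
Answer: -4642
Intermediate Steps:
h(S, y) = y*(5 + S - y) (h(S, y) = (5 + S - y)*y = y*(5 + S - y))
I(N) = -10*N² (I(N) = -2*5*N*N = -10*N²)
-4602 + I(h(E(6), -1)) = -4602 - 10*(5 - 4 - 1*(-1))² = -4602 - 10*(5 - 4 + 1)² = -4602 - 10*(-1*2)² = -4602 - 10*(-2)² = -4602 - 10*4 = -4602 - 40 = -4642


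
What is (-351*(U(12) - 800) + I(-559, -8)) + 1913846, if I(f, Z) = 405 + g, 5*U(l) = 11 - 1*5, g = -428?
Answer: 10971009/5 ≈ 2.1942e+6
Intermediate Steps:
U(l) = 6/5 (U(l) = (11 - 1*5)/5 = (11 - 5)/5 = (⅕)*6 = 6/5)
I(f, Z) = -23 (I(f, Z) = 405 - 428 = -23)
(-351*(U(12) - 800) + I(-559, -8)) + 1913846 = (-351*(6/5 - 800) - 23) + 1913846 = (-351*(-3994/5) - 23) + 1913846 = (1401894/5 - 23) + 1913846 = 1401779/5 + 1913846 = 10971009/5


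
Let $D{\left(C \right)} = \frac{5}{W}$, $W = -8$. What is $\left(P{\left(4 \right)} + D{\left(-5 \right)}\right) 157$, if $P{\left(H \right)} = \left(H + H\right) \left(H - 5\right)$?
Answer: $- \frac{10833}{8} \approx -1354.1$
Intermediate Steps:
$P{\left(H \right)} = 2 H \left(-5 + H\right)$
$D{\left(C \right)} = - \frac{5}{8}$ ($D{\left(C \right)} = \frac{5}{-8} = 5 \left(- \frac{1}{8}\right) = - \frac{5}{8}$)
$\left(P{\left(4 \right)} + D{\left(-5 \right)}\right) 157 = \left(2 \cdot 4 \left(-5 + 4\right) - \frac{5}{8}\right) 157 = \left(2 \cdot 4 \left(-1\right) - \frac{5}{8}\right) 157 = \left(-8 - \frac{5}{8}\right) 157 = \left(- \frac{69}{8}\right) 157 = - \frac{10833}{8}$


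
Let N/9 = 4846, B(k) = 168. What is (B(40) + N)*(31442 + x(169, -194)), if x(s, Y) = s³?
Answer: 212703945282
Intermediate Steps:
N = 43614 (N = 9*4846 = 43614)
(B(40) + N)*(31442 + x(169, -194)) = (168 + 43614)*(31442 + 169³) = 43782*(31442 + 4826809) = 43782*4858251 = 212703945282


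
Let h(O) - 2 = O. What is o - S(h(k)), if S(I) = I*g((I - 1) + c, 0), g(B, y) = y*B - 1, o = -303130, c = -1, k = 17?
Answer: -303111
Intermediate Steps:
h(O) = 2 + O
g(B, y) = -1 + B*y (g(B, y) = B*y - 1 = -1 + B*y)
S(I) = -I (S(I) = I*(-1 + ((I - 1) - 1)*0) = I*(-1 + ((-1 + I) - 1)*0) = I*(-1 + (-2 + I)*0) = I*(-1 + 0) = I*(-1) = -I)
o - S(h(k)) = -303130 - (-1)*(2 + 17) = -303130 - (-1)*19 = -303130 - 1*(-19) = -303130 + 19 = -303111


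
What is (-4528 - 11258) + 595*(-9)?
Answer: -21141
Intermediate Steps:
(-4528 - 11258) + 595*(-9) = -15786 - 5355 = -21141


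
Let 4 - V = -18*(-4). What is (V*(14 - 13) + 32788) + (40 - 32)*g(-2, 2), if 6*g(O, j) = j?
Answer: 98168/3 ≈ 32723.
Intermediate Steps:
V = -68 (V = 4 - (-18)*(-4) = 4 - 1*72 = 4 - 72 = -68)
g(O, j) = j/6
(V*(14 - 13) + 32788) + (40 - 32)*g(-2, 2) = (-68*(14 - 13) + 32788) + (40 - 32)*((⅙)*2) = (-68*1 + 32788) + 8*(⅓) = (-68 + 32788) + 8/3 = 32720 + 8/3 = 98168/3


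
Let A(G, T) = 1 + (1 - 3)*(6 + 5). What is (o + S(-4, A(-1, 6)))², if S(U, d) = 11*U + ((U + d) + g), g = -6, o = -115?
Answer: 36100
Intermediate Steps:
A(G, T) = -21 (A(G, T) = 1 - 2*11 = 1 - 22 = -21)
S(U, d) = -6 + d + 12*U (S(U, d) = 11*U + ((U + d) - 6) = 11*U + (-6 + U + d) = -6 + d + 12*U)
(o + S(-4, A(-1, 6)))² = (-115 + (-6 - 21 + 12*(-4)))² = (-115 + (-6 - 21 - 48))² = (-115 - 75)² = (-190)² = 36100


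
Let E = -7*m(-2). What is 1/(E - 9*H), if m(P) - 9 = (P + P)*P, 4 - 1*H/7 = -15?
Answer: -1/1316 ≈ -0.00075988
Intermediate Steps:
H = 133 (H = 28 - 7*(-15) = 28 + 105 = 133)
m(P) = 9 + 2*P² (m(P) = 9 + (P + P)*P = 9 + (2*P)*P = 9 + 2*P²)
E = -119 (E = -7*(9 + 2*(-2)²) = -7*(9 + 2*4) = -7*(9 + 8) = -7*17 = -119)
1/(E - 9*H) = 1/(-119 - 9*133) = 1/(-119 - 1197) = 1/(-1316) = -1/1316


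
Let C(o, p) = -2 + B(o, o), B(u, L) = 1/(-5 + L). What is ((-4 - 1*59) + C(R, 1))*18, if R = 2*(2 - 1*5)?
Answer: -12888/11 ≈ -1171.6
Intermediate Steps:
R = -6 (R = 2*(2 - 5) = 2*(-3) = -6)
C(o, p) = -2 + 1/(-5 + o)
((-4 - 1*59) + C(R, 1))*18 = ((-4 - 1*59) + (11 - 2*(-6))/(-5 - 6))*18 = ((-4 - 59) + (11 + 12)/(-11))*18 = (-63 - 1/11*23)*18 = (-63 - 23/11)*18 = -716/11*18 = -12888/11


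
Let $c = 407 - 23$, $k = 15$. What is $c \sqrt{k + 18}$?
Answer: $384 \sqrt{33} \approx 2205.9$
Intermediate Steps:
$c = 384$ ($c = 407 - 23 = 384$)
$c \sqrt{k + 18} = 384 \sqrt{15 + 18} = 384 \sqrt{33}$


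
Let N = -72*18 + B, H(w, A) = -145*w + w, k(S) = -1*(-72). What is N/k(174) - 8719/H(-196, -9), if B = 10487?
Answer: 1198051/9408 ≈ 127.34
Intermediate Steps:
k(S) = 72
H(w, A) = -144*w
N = 9191 (N = -72*18 + 10487 = -1296 + 10487 = 9191)
N/k(174) - 8719/H(-196, -9) = 9191/72 - 8719/((-144*(-196))) = 9191*(1/72) - 8719/28224 = 9191/72 - 8719*1/28224 = 9191/72 - 8719/28224 = 1198051/9408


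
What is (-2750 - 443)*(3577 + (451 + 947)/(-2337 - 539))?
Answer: -16421685211/1438 ≈ -1.1420e+7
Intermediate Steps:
(-2750 - 443)*(3577 + (451 + 947)/(-2337 - 539)) = -3193*(3577 + 1398/(-2876)) = -3193*(3577 + 1398*(-1/2876)) = -3193*(3577 - 699/1438) = -3193*5143027/1438 = -16421685211/1438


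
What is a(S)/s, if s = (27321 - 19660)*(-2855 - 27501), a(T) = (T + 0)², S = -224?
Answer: -12544/58139329 ≈ -0.00021576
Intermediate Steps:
a(T) = T²
s = -232557316 (s = 7661*(-30356) = -232557316)
a(S)/s = (-224)²/(-232557316) = 50176*(-1/232557316) = -12544/58139329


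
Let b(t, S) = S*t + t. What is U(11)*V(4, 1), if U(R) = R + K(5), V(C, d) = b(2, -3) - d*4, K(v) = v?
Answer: -128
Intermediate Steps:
b(t, S) = t + S*t
V(C, d) = -4 - 4*d (V(C, d) = 2*(1 - 3) - d*4 = 2*(-2) - 4*d = -4 - 4*d)
U(R) = 5 + R (U(R) = R + 5 = 5 + R)
U(11)*V(4, 1) = (5 + 11)*(-4 - 4*1) = 16*(-4 - 4) = 16*(-8) = -128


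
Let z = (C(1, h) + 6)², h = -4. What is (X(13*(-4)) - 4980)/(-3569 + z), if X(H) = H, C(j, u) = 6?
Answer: 5032/3425 ≈ 1.4692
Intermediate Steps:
z = 144 (z = (6 + 6)² = 12² = 144)
(X(13*(-4)) - 4980)/(-3569 + z) = (13*(-4) - 4980)/(-3569 + 144) = (-52 - 4980)/(-3425) = -5032*(-1/3425) = 5032/3425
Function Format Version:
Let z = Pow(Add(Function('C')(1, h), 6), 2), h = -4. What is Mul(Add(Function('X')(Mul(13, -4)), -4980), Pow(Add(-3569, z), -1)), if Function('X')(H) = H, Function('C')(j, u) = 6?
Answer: Rational(5032, 3425) ≈ 1.4692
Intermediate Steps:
z = 144 (z = Pow(Add(6, 6), 2) = Pow(12, 2) = 144)
Mul(Add(Function('X')(Mul(13, -4)), -4980), Pow(Add(-3569, z), -1)) = Mul(Add(Mul(13, -4), -4980), Pow(Add(-3569, 144), -1)) = Mul(Add(-52, -4980), Pow(-3425, -1)) = Mul(-5032, Rational(-1, 3425)) = Rational(5032, 3425)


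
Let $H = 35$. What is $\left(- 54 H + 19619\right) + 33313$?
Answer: $51042$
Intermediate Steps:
$\left(- 54 H + 19619\right) + 33313 = \left(\left(-54\right) 35 + 19619\right) + 33313 = \left(-1890 + 19619\right) + 33313 = 17729 + 33313 = 51042$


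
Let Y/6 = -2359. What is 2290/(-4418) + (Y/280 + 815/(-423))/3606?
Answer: -764062391/1433817720 ≈ -0.53289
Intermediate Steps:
Y = -14154 (Y = 6*(-2359) = -14154)
2290/(-4418) + (Y/280 + 815/(-423))/3606 = 2290/(-4418) + (-14154/280 + 815/(-423))/3606 = 2290*(-1/4418) + (-14154*1/280 + 815*(-1/423))*(1/3606) = -1145/2209 + (-1011/20 - 815/423)*(1/3606) = -1145/2209 - 443953/8460*1/3606 = -1145/2209 - 443953/30506760 = -764062391/1433817720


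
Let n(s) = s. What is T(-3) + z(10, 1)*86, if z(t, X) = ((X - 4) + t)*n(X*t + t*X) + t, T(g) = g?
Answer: 12897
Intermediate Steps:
z(t, X) = t + 2*X*t*(-4 + X + t) (z(t, X) = ((X - 4) + t)*(X*t + t*X) + t = ((-4 + X) + t)*(X*t + X*t) + t = (-4 + X + t)*(2*X*t) + t = 2*X*t*(-4 + X + t) + t = t + 2*X*t*(-4 + X + t))
T(-3) + z(10, 1)*86 = -3 + (10*(1 - 8*1 + 2*1² + 2*1*10))*86 = -3 + (10*(1 - 8 + 2*1 + 20))*86 = -3 + (10*(1 - 8 + 2 + 20))*86 = -3 + (10*15)*86 = -3 + 150*86 = -3 + 12900 = 12897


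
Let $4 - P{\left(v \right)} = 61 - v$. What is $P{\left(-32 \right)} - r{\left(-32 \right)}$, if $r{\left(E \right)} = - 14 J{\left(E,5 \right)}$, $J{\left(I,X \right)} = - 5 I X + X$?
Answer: $11181$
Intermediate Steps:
$P{\left(v \right)} = -57 + v$ ($P{\left(v \right)} = 4 - \left(61 - v\right) = 4 + \left(-61 + v\right) = -57 + v$)
$J{\left(I,X \right)} = X - 5 I X$ ($J{\left(I,X \right)} = - 5 I X + X = X - 5 I X$)
$r{\left(E \right)} = -70 + 350 E$ ($r{\left(E \right)} = - 14 \cdot 5 \left(1 - 5 E\right) = - 14 \left(5 - 25 E\right) = -70 + 350 E$)
$P{\left(-32 \right)} - r{\left(-32 \right)} = \left(-57 - 32\right) - \left(-70 + 350 \left(-32\right)\right) = -89 - \left(-70 - 11200\right) = -89 - -11270 = -89 + 11270 = 11181$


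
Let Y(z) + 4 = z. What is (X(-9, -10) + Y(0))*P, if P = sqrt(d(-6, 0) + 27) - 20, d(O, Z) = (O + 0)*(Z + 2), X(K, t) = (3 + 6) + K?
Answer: 80 - 4*sqrt(15) ≈ 64.508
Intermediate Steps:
X(K, t) = 9 + K
Y(z) = -4 + z
d(O, Z) = O*(2 + Z)
P = -20 + sqrt(15) (P = sqrt(-6*(2 + 0) + 27) - 20 = sqrt(-6*2 + 27) - 20 = sqrt(-12 + 27) - 20 = sqrt(15) - 20 = -20 + sqrt(15) ≈ -16.127)
(X(-9, -10) + Y(0))*P = ((9 - 9) + (-4 + 0))*(-20 + sqrt(15)) = (0 - 4)*(-20 + sqrt(15)) = -4*(-20 + sqrt(15)) = 80 - 4*sqrt(15)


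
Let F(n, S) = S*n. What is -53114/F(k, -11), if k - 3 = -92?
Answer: -53114/979 ≈ -54.253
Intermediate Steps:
k = -89 (k = 3 - 92 = -89)
-53114/F(k, -11) = -53114/((-11*(-89))) = -53114/979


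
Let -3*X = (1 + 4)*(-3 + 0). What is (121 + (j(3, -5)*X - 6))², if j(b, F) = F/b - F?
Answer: 156025/9 ≈ 17336.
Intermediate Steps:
j(b, F) = -F + F/b
X = 5 (X = -(1 + 4)*(-3 + 0)/3 = -5*(-3)/3 = -⅓*(-15) = 5)
(121 + (j(3, -5)*X - 6))² = (121 + ((-1*(-5) - 5/3)*5 - 6))² = (121 + ((5 - 5*⅓)*5 - 6))² = (121 + ((5 - 5/3)*5 - 6))² = (121 + ((10/3)*5 - 6))² = (121 + (50/3 - 6))² = (121 + 32/3)² = (395/3)² = 156025/9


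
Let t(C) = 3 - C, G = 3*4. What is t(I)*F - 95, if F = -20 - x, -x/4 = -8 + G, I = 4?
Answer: -91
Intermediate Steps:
G = 12
x = -16 (x = -4*(-8 + 12) = -4*4 = -16)
F = -4 (F = -20 - 1*(-16) = -20 + 16 = -4)
t(I)*F - 95 = (3 - 1*4)*(-4) - 95 = (3 - 4)*(-4) - 95 = -1*(-4) - 95 = 4 - 95 = -91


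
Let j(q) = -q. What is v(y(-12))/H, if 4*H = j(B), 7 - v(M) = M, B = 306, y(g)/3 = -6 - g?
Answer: 22/153 ≈ 0.14379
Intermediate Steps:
y(g) = -18 - 3*g (y(g) = 3*(-6 - g) = -18 - 3*g)
v(M) = 7 - M
H = -153/2 (H = (-1*306)/4 = (¼)*(-306) = -153/2 ≈ -76.500)
v(y(-12))/H = (7 - (-18 - 3*(-12)))/(-153/2) = (7 - (-18 + 36))*(-2/153) = (7 - 1*18)*(-2/153) = (7 - 18)*(-2/153) = -11*(-2/153) = 22/153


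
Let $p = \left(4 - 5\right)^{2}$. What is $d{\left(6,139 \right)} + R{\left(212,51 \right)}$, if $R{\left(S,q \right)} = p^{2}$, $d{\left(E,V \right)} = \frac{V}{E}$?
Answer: $\frac{145}{6} \approx 24.167$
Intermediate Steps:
$p = 1$ ($p = \left(-1\right)^{2} = 1$)
$R{\left(S,q \right)} = 1$ ($R{\left(S,q \right)} = 1^{2} = 1$)
$d{\left(6,139 \right)} + R{\left(212,51 \right)} = \frac{139}{6} + 1 = \frac{145}{6}$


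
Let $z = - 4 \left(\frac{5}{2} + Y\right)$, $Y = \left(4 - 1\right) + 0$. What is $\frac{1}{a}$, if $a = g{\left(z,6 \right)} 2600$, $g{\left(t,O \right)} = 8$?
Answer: $\frac{1}{20800} \approx 4.8077 \cdot 10^{-5}$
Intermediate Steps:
$Y = 3$ ($Y = 3 + 0 = 3$)
$z = -22$ ($z = - 4 \left(\frac{5}{2} + 3\right) = \left(-4\right) \frac{11}{2} = -22$)
$a = 20800$ ($a = 8 \cdot 2600 = 20800$)
$\frac{1}{a} = \frac{1}{20800}$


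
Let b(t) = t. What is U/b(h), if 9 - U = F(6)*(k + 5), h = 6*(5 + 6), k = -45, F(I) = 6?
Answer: 83/22 ≈ 3.7727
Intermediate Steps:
h = 66 (h = 6*11 = 66)
U = 249 (U = 9 - 6*(-45 + 5) = 9 - 6*(-40) = 9 - 1*(-240) = 9 + 240 = 249)
U/b(h) = 249/66 = 249*(1/66) = 83/22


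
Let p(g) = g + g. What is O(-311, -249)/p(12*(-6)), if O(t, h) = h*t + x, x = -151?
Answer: -9661/18 ≈ -536.72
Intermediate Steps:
O(t, h) = -151 + h*t (O(t, h) = h*t - 151 = -151 + h*t)
p(g) = 2*g
O(-311, -249)/p(12*(-6)) = (-151 - 249*(-311))/((2*(12*(-6)))) = (-151 + 77439)/((2*(-72))) = 77288/(-144) = 77288*(-1/144) = -9661/18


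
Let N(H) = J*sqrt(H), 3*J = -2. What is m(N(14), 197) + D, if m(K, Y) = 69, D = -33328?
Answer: -33259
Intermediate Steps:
J = -2/3 (J = (1/3)*(-2) = -2/3 ≈ -0.66667)
N(H) = -2*sqrt(H)/3
m(N(14), 197) + D = 69 - 33328 = -33259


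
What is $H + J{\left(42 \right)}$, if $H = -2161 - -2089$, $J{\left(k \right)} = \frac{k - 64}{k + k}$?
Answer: $- \frac{3035}{42} \approx -72.262$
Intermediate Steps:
$J{\left(k \right)} = \frac{-64 + k}{2 k}$
$H = -72$ ($H = -2161 + 2089 = -72$)
$H + J{\left(42 \right)} = -72 + \frac{-64 + 42}{2 \cdot 42} = -72 + \frac{1}{2} \cdot \frac{1}{42} \left(-22\right) = -72 - \frac{11}{42} = - \frac{3035}{42}$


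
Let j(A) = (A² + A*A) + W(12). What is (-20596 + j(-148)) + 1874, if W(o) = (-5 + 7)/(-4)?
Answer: 50171/2 ≈ 25086.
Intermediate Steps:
W(o) = -½ (W(o) = 2*(-¼) = -½)
j(A) = -½ + 2*A² (j(A) = (A² + A*A) - ½ = (A² + A²) - ½ = 2*A² - ½ = -½ + 2*A²)
(-20596 + j(-148)) + 1874 = (-20596 + (-½ + 2*(-148)²)) + 1874 = (-20596 + (-½ + 2*21904)) + 1874 = (-20596 + (-½ + 43808)) + 1874 = (-20596 + 87615/2) + 1874 = 46423/2 + 1874 = 50171/2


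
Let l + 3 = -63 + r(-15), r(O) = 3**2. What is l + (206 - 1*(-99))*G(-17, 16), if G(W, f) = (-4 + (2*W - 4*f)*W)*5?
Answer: 2534493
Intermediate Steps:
r(O) = 9
l = -57 (l = -3 + (-63 + 9) = -3 - 54 = -57)
G(W, f) = -20 + 5*W*(-4*f + 2*W) (G(W, f) = (-4 + (-4*f + 2*W)*W)*5 = (-4 + W*(-4*f + 2*W))*5 = -20 + 5*W*(-4*f + 2*W))
l + (206 - 1*(-99))*G(-17, 16) = -57 + (206 - 1*(-99))*(-20 + 10*(-17)**2 - 20*(-17)*16) = -57 + (206 + 99)*(-20 + 10*289 + 5440) = -57 + 305*(-20 + 2890 + 5440) = -57 + 305*8310 = -57 + 2534550 = 2534493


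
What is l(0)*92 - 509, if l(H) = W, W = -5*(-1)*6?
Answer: 2251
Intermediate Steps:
W = 30 (W = 5*6 = 30)
l(H) = 30
l(0)*92 - 509 = 30*92 - 509 = 2760 - 509 = 2251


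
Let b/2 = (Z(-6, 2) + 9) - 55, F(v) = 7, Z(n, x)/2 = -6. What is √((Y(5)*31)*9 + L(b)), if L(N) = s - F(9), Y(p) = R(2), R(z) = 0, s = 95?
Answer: 2*√22 ≈ 9.3808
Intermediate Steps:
Z(n, x) = -12 (Z(n, x) = 2*(-6) = -12)
Y(p) = 0
b = -116 (b = 2*((-12 + 9) - 55) = 2*(-3 - 55) = 2*(-58) = -116)
L(N) = 88 (L(N) = 95 - 1*7 = 95 - 7 = 88)
√((Y(5)*31)*9 + L(b)) = √((0*31)*9 + 88) = √(0*9 + 88) = √(0 + 88) = √88 = 2*√22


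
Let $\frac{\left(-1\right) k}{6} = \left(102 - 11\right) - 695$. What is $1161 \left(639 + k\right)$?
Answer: $4949343$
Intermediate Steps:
$k = 3624$ ($k = - 6 \left(\left(102 - 11\right) - 695\right) = - 6 \left(91 - 695\right) = \left(-6\right) \left(-604\right) = 3624$)
$1161 \left(639 + k\right) = 1161 \left(639 + 3624\right) = 1161 \cdot 4263 = 4949343$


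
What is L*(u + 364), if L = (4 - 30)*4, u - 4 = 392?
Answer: -79040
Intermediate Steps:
u = 396 (u = 4 + 392 = 396)
L = -104 (L = -26*4 = -104)
L*(u + 364) = -104*(396 + 364) = -104*760 = -79040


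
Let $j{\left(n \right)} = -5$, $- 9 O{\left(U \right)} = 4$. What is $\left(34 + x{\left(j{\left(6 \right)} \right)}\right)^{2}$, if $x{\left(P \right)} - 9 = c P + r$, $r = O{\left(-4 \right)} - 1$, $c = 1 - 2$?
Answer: $\frac{175561}{81} \approx 2167.4$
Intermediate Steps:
$O{\left(U \right)} = - \frac{4}{9}$ ($O{\left(U \right)} = \left(- \frac{1}{9}\right) 4 = - \frac{4}{9}$)
$c = -1$ ($c = 1 - 2 = -1$)
$r = - \frac{13}{9}$ ($r = - \frac{4}{9} - 1 = - \frac{13}{9} \approx -1.4444$)
$x{\left(P \right)} = \frac{68}{9} - P$ ($x{\left(P \right)} = 9 - \left(\frac{13}{9} + P\right) = \frac{68}{9} - P$)
$\left(34 + x{\left(j{\left(6 \right)} \right)}\right)^{2} = \left(34 + \left(\frac{68}{9} - -5\right)\right)^{2} = \left(34 + \left(\frac{68}{9} + 5\right)\right)^{2} = \left(34 + \frac{113}{9}\right)^{2} = \left(\frac{419}{9}\right)^{2} = \frac{175561}{81}$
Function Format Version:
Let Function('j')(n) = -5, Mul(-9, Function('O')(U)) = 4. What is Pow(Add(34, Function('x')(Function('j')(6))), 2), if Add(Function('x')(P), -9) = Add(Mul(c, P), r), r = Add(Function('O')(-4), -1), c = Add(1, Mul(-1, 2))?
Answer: Rational(175561, 81) ≈ 2167.4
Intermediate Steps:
Function('O')(U) = Rational(-4, 9) (Function('O')(U) = Mul(Rational(-1, 9), 4) = Rational(-4, 9))
c = -1 (c = Add(1, -2) = -1)
r = Rational(-13, 9) (r = Add(Rational(-4, 9), -1) = Rational(-13, 9) ≈ -1.4444)
Function('x')(P) = Add(Rational(68, 9), Mul(-1, P)) (Function('x')(P) = Add(9, Add(Mul(-1, P), Rational(-13, 9))) = Add(9, Add(Rational(-13, 9), Mul(-1, P))) = Add(Rational(68, 9), Mul(-1, P)))
Pow(Add(34, Function('x')(Function('j')(6))), 2) = Pow(Add(34, Add(Rational(68, 9), Mul(-1, -5))), 2) = Pow(Add(34, Add(Rational(68, 9), 5)), 2) = Pow(Add(34, Rational(113, 9)), 2) = Pow(Rational(419, 9), 2) = Rational(175561, 81)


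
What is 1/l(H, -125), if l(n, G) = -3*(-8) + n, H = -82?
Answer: -1/58 ≈ -0.017241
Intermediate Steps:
l(n, G) = 24 + n
1/l(H, -125) = 1/(24 - 82) = 1/(-58) = -1/58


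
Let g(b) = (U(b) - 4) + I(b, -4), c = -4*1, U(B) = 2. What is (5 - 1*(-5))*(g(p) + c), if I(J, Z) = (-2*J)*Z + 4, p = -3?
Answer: -260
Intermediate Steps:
c = -4
I(J, Z) = 4 - 2*J*Z (I(J, Z) = -2*J*Z + 4 = 4 - 2*J*Z)
g(b) = 2 + 8*b (g(b) = (2 - 4) + (4 - 2*b*(-4)) = -2 + (4 + 8*b) = 2 + 8*b)
(5 - 1*(-5))*(g(p) + c) = (5 - 1*(-5))*((2 + 8*(-3)) - 4) = (5 + 5)*((2 - 24) - 4) = 10*(-22 - 4) = 10*(-26) = -260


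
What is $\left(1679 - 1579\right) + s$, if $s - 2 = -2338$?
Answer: $-2236$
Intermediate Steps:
$s = -2336$ ($s = 2 - 2338 = -2336$)
$\left(1679 - 1579\right) + s = \left(1679 - 1579\right) - 2336 = 100 - 2336 = -2236$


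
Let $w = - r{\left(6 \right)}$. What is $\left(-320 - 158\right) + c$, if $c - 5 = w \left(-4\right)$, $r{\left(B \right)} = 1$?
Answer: $-469$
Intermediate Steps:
$w = -1$ ($w = \left(-1\right) 1 = -1$)
$c = 9$ ($c = 5 - -4 = 5 + 4 = 9$)
$\left(-320 - 158\right) + c = \left(-320 - 158\right) + 9 = -478 + 9 = -469$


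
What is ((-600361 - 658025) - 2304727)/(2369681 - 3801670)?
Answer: 3563113/1431989 ≈ 2.4882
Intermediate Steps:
((-600361 - 658025) - 2304727)/(2369681 - 3801670) = (-1258386 - 2304727)/(-1431989) = -3563113*(-1/1431989) = 3563113/1431989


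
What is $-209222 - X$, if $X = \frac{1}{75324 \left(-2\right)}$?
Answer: $- \frac{31518875855}{150648} \approx -2.0922 \cdot 10^{5}$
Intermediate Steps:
$X = - \frac{1}{150648}$ ($X = \frac{1}{-150648} = - \frac{1}{150648} \approx -6.638 \cdot 10^{-6}$)
$-209222 - X = -209222 - - \frac{1}{150648} = -209222 + \frac{1}{150648} = - \frac{31518875855}{150648}$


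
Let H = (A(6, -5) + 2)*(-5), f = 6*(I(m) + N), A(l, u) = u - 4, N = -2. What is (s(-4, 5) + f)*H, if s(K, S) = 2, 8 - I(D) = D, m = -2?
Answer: 1750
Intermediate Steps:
I(D) = 8 - D
A(l, u) = -4 + u
f = 48 (f = 6*((8 - 1*(-2)) - 2) = 6*((8 + 2) - 2) = 6*(10 - 2) = 6*8 = 48)
H = 35 (H = ((-4 - 5) + 2)*(-5) = (-9 + 2)*(-5) = -7*(-5) = 35)
(s(-4, 5) + f)*H = (2 + 48)*35 = 50*35 = 1750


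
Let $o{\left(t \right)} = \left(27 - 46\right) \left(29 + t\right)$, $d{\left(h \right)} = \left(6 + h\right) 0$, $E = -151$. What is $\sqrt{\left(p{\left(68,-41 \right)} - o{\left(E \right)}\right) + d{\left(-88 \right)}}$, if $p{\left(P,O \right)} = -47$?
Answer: $i \sqrt{2365} \approx 48.631 i$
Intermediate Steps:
$d{\left(h \right)} = 0$
$o{\left(t \right)} = -551 - 19 t$ ($o{\left(t \right)} = - 19 \left(29 + t\right) = -551 - 19 t$)
$\sqrt{\left(p{\left(68,-41 \right)} - o{\left(E \right)}\right) + d{\left(-88 \right)}} = \sqrt{\left(-47 - \left(-551 - -2869\right)\right) + 0} = \sqrt{\left(-47 - \left(-551 + 2869\right)\right) + 0} = \sqrt{\left(-47 - 2318\right) + 0} = \sqrt{-2365 + 0} = \sqrt{-2365} = i \sqrt{2365}$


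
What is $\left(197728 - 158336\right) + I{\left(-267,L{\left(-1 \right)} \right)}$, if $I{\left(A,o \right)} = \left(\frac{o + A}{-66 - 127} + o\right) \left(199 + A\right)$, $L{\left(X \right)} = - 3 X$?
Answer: $\frac{7545332}{193} \approx 39095.0$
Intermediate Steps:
$I{\left(A,o \right)} = \left(199 + A\right) \left(- \frac{A}{193} + \frac{192 o}{193}\right)$ ($I{\left(A,o \right)} = \left(\frac{A + o}{-193} + o\right) \left(199 + A\right) = \left(\left(A + o\right) \left(- \frac{1}{193}\right) + o\right) \left(199 + A\right) = \left(\left(- \frac{A}{193} - \frac{o}{193}\right) + o\right) \left(199 + A\right) = \left(- \frac{A}{193} + \frac{192 o}{193}\right) \left(199 + A\right) = \left(199 + A\right) \left(- \frac{A}{193} + \frac{192 o}{193}\right)$)
$\left(197728 - 158336\right) + I{\left(-267,L{\left(-1 \right)} \right)} = \left(197728 - 158336\right) + \left(\left(- \frac{199}{193}\right) \left(-267\right) - \frac{\left(-267\right)^{2}}{193} + \frac{38208 \left(\left(-3\right) \left(-1\right)\right)}{193} + \frac{192}{193} \left(-267\right) \left(\left(-3\right) \left(-1\right)\right)\right) = 39392 + \left(\frac{53133}{193} - \frac{71289}{193} + \frac{38208}{193} \cdot 3 + \frac{192}{193} \left(-267\right) 3\right) = 39392 + \left(\frac{53133}{193} - \frac{71289}{193} + \frac{114624}{193} - \frac{153792}{193}\right) = 39392 - \frac{57324}{193} = \frac{7545332}{193}$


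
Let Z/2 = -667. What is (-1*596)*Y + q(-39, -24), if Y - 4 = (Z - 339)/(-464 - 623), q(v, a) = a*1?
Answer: -3614604/1087 ≈ -3325.3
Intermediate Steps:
Z = -1334 (Z = 2*(-667) = -1334)
q(v, a) = a
Y = 6021/1087 (Y = 4 + (-1334 - 339)/(-464 - 623) = 4 - 1673/(-1087) = 4 - 1673*(-1/1087) = 4 + 1673/1087 = 6021/1087 ≈ 5.5391)
(-1*596)*Y + q(-39, -24) = -1*596*(6021/1087) - 24 = -596*6021/1087 - 24 = -3588516/1087 - 24 = -3614604/1087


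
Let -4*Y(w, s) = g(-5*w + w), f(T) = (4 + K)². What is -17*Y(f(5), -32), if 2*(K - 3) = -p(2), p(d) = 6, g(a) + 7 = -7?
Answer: -119/2 ≈ -59.500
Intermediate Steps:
g(a) = -14 (g(a) = -7 - 7 = -14)
K = 0 (K = 3 + (-1*6)/2 = 3 + (½)*(-6) = 3 - 3 = 0)
f(T) = 16 (f(T) = (4 + 0)² = 4² = 16)
Y(w, s) = 7/2 (Y(w, s) = -¼*(-14) = 7/2)
-17*Y(f(5), -32) = -17*7/2 = -119/2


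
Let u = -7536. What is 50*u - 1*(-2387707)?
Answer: 2010907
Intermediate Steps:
50*u - 1*(-2387707) = 50*(-7536) - 1*(-2387707) = -376800 + 2387707 = 2010907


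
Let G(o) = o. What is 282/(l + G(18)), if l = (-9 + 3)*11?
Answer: -47/8 ≈ -5.8750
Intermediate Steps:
l = -66 (l = -6*11 = -66)
282/(l + G(18)) = 282/(-66 + 18) = 282/(-48) = 282*(-1/48) = -47/8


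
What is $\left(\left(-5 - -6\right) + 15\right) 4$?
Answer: $64$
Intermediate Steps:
$\left(\left(-5 - -6\right) + 15\right) 4 = \left(\left(-5 + 6\right) + 15\right) 4 = \left(1 + 15\right) 4 = 16 \cdot 4 = 64$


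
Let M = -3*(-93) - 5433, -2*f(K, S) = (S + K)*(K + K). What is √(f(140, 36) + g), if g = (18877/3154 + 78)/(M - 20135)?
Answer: 3*I*√398742356555906/381634 ≈ 156.97*I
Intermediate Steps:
f(K, S) = -K*(K + S) (f(K, S) = -(S + K)*(K + K)/2 = -(K + S)*2*K/2 = -K*(K + S))
M = -5154 (M = 279 - 5433 = -5154)
g = -264889/79761506 (g = (18877/3154 + 78)/(-5154 - 20135) = (18877*(1/3154) + 78)/(-25289) = (18877/3154 + 78)*(-1/25289) = (264889/3154)*(-1/25289) = -264889/79761506 ≈ -0.0033210)
√(f(140, 36) + g) = √(-1*140*(140 + 36) - 264889/79761506) = √(-1*140*176 - 264889/79761506) = √(-24640 - 264889/79761506) = √(-1965323772729/79761506) = 3*I*√398742356555906/381634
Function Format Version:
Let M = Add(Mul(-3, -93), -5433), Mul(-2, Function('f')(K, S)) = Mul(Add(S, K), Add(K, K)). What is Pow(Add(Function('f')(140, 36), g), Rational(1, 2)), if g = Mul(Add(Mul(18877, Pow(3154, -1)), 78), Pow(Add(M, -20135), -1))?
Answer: Mul(Rational(3, 381634), I, Pow(398742356555906, Rational(1, 2))) ≈ Mul(156.97, I)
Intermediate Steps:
Function('f')(K, S) = Mul(-1, K, Add(K, S)) (Function('f')(K, S) = Mul(Rational(-1, 2), Mul(Add(S, K), Add(K, K))) = Mul(Rational(-1, 2), Mul(Add(K, S), Mul(2, K))) = Mul(Rational(-1, 2), Mul(2, K, Add(K, S))) = Mul(-1, K, Add(K, S)))
M = -5154 (M = Add(279, -5433) = -5154)
g = Rational(-264889, 79761506) (g = Mul(Add(Mul(18877, Pow(3154, -1)), 78), Pow(Add(-5154, -20135), -1)) = Mul(Add(Mul(18877, Rational(1, 3154)), 78), Pow(-25289, -1)) = Mul(Add(Rational(18877, 3154), 78), Rational(-1, 25289)) = Mul(Rational(264889, 3154), Rational(-1, 25289)) = Rational(-264889, 79761506) ≈ -0.0033210)
Pow(Add(Function('f')(140, 36), g), Rational(1, 2)) = Pow(Add(Mul(-1, 140, Add(140, 36)), Rational(-264889, 79761506)), Rational(1, 2)) = Pow(Add(Mul(-1, 140, 176), Rational(-264889, 79761506)), Rational(1, 2)) = Pow(Add(-24640, Rational(-264889, 79761506)), Rational(1, 2)) = Pow(Rational(-1965323772729, 79761506), Rational(1, 2)) = Mul(Rational(3, 381634), I, Pow(398742356555906, Rational(1, 2)))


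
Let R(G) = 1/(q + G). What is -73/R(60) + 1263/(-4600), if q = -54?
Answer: -2016063/4600 ≈ -438.27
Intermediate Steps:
R(G) = 1/(-54 + G)
-73/R(60) + 1263/(-4600) = -73/(1/(-54 + 60)) + 1263/(-4600) = -73/(1/6) + 1263*(-1/4600) = -73/1/6 - 1263/4600 = -73*6 - 1263/4600 = -438 - 1263/4600 = -2016063/4600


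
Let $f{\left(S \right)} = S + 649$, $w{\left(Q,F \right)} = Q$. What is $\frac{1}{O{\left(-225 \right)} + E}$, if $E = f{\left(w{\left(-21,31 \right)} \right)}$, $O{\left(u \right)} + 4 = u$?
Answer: $\frac{1}{399} \approx 0.0025063$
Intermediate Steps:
$O{\left(u \right)} = -4 + u$
$f{\left(S \right)} = 649 + S$
$E = 628$ ($E = 649 - 21 = 628$)
$\frac{1}{O{\left(-225 \right)} + E} = \frac{1}{\left(-4 - 225\right) + 628} = \frac{1}{-229 + 628} = \frac{1}{399}$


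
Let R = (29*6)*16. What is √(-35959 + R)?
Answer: 5*I*√1327 ≈ 182.14*I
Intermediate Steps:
R = 2784 (R = 174*16 = 2784)
√(-35959 + R) = √(-35959 + 2784) = √(-33175) = 5*I*√1327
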